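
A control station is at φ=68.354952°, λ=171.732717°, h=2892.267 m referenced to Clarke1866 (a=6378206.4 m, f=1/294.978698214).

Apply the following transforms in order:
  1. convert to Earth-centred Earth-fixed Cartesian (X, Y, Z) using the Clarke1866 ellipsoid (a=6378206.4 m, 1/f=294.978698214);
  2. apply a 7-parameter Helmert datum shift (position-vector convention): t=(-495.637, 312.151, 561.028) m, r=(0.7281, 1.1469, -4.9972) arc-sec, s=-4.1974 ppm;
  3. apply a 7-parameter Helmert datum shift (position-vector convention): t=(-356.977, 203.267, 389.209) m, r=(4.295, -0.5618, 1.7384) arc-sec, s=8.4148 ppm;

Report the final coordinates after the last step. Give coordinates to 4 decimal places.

start: φ=68.354952°, λ=171.732717°, h=2892.267 m
→ ECEF (a=6378206.400, f=1/294.978698214): X=-2336080.8889, Y=339435.1222, Z=5908311.6846
→ Helmert 7p (PV): X=-2336525.6450, Y=339781.5889, Z=5908862.1006
→ Helmert 7p (PV): X=-2336921.2411, Y=339844.9829, Z=5909301.7427

X=-2336921.2411 m, Y=339844.9829 m, Z=5909301.7427 m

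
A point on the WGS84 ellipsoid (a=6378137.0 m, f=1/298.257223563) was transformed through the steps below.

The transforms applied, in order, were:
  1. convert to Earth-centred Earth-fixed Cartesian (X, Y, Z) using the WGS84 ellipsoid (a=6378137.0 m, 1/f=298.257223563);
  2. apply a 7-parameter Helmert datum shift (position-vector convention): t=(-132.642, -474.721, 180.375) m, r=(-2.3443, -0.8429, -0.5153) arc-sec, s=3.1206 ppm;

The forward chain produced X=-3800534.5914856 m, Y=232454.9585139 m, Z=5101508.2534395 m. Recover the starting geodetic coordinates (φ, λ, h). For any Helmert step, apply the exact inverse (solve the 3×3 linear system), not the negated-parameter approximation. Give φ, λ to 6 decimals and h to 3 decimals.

start: X=-3800534.5915, Y=232454.9585, Z=5101508.2534 m
→ Helmert⁻¹: X=-3800369.8252, Y=232861.4793, Z=5101330.1361
→ geod (Bowring, a=6378137.000): φ=53.44758100°, λ=176.49367800°, h=1201.2870 m

φ=53.447581°, λ=176.493678°, h=1201.287 m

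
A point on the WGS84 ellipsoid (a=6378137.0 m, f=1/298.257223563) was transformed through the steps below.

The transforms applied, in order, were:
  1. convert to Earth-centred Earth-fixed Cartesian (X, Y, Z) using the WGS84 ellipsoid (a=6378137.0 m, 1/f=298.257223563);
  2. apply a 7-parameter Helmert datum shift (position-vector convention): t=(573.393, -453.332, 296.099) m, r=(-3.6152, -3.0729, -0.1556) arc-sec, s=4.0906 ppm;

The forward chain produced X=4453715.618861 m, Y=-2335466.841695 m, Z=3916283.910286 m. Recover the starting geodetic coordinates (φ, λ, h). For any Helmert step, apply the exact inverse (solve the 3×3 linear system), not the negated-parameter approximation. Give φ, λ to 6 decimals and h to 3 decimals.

start: X=4453715.6189, Y=-2335466.8417, Z=3916283.9103 m
→ Helmert⁻¹: X=4453184.1093, Y=-2335069.2321, Z=3915864.5231
→ geod (Bowring, a=6378137.000): φ=38.09705800°, λ=-27.67069500°, h=3139.0680 m

φ=38.097058°, λ=-27.670695°, h=3139.068 m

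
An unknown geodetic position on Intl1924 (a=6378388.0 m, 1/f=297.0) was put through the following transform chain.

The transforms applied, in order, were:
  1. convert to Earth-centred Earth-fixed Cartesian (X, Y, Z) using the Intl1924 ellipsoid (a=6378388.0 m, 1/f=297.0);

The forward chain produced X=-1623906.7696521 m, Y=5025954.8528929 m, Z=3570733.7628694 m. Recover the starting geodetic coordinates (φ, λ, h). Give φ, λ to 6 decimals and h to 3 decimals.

φ=34.239949°, λ=107.905859°, h=3906.020 m

start: X=-1623906.7697, Y=5025954.8529, Z=3570733.7629 m
→ geod (Bowring, a=6378388.000): φ=34.23994900°, λ=107.90585900°, h=3906.0200 m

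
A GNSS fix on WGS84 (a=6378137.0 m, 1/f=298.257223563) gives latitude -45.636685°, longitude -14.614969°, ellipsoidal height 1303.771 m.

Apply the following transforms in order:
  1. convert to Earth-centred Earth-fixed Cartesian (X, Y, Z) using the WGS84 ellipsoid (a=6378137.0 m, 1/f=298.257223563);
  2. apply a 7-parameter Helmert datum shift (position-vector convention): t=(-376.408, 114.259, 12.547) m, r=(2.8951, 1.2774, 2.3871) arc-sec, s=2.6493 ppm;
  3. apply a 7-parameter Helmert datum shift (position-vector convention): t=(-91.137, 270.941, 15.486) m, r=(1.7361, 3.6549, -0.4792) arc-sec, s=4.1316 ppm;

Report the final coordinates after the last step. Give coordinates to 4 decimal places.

X=4323078.4060 m, Y=-1126904.1420 m, Z=-4538167.7055 m

start: φ=-45.636685°, λ=-14.614969°, h=1303.771 m
→ ECEF (a=6378137.000, f=1/298.257223563): X=4323614.7224, Y=-1127423.5831, Z=-4538036.2726
→ Helmert 7p (PV): X=4323234.7125, Y=-1127198.5784, Z=-4538078.3488
→ Helmert 7p (PV): X=4323078.4060, Y=-1126904.1420, Z=-4538167.7055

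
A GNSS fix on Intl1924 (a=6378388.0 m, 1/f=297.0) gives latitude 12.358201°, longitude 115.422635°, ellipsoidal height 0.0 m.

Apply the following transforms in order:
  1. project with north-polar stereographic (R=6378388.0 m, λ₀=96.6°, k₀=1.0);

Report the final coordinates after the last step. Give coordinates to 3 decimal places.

start: φ=12.358201°, λ=115.422635°, h=0.000 m
→ stereo (R=6378388.0, λ₀=96.6°): E=3311694.2767, N=-9715455.2525

E=3311694.277 m, N=-9715455.253 m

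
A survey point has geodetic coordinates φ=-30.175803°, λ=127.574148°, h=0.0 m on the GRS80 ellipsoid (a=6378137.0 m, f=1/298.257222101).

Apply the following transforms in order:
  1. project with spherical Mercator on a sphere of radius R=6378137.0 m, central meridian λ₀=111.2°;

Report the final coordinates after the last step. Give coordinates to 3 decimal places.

start: φ=-30.175803°, λ=127.574148°, h=0.000 m
→ merc (R=6378137.0, λ₀=111.2°): E=1822761.8175, N=-3526167.7553

E=1822761.818 m, N=-3526167.755 m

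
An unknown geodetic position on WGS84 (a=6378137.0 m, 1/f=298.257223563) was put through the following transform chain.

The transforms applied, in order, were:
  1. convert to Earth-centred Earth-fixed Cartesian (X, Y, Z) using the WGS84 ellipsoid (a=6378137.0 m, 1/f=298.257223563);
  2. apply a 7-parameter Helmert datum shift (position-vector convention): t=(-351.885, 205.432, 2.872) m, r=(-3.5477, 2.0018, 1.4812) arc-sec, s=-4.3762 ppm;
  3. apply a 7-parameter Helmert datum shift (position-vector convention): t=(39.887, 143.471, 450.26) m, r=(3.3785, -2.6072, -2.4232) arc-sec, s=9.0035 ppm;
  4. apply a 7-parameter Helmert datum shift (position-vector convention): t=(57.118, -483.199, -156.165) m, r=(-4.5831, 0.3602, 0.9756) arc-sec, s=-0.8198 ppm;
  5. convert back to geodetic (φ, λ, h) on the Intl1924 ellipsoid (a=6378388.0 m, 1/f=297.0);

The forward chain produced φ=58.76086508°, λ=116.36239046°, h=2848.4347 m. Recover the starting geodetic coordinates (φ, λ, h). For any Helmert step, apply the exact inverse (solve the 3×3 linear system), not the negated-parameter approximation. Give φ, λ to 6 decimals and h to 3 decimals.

start: φ=58.760865°, λ=116.362390°, h=2848.435 m
→ ECEF (a=6378388.000, f=1/297.0): X=-1473143.5646, Y=2972526.1144, Z=5432719.9302
→ Helmert⁻¹: X=-1473197.3165, Y=2972898.0014, Z=5432944.0328
→ Helmert⁻¹: X=-1473190.1978, Y=2972799.4383, Z=5432414.7902
→ Helmert⁻¹: X=-1472876.1345, Y=2972524.1547, Z=5432472.5240
→ geod (Bowring, a=6378137.000): φ=58.75991000°, λ=116.35826700°, h=2758.6750 m

φ=58.759910°, λ=116.358267°, h=2758.675 m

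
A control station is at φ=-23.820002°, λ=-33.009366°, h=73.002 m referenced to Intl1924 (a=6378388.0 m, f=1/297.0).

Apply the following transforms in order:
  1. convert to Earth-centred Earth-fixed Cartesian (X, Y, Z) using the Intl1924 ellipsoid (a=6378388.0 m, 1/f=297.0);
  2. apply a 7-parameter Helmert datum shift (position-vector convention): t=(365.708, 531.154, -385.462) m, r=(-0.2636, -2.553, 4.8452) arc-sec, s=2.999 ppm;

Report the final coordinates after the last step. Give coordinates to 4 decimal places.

X=4896408.6481 m, Y=-3179953.4455 m, Z=-2560449.9544 m

start: φ=-23.820002°, λ=-33.009366°, h=73.002 m
→ ECEF (a=6378388.000, f=1/297.0): X=4895921.8570, Y=-3180586.7957, Z=-2560121.4778
→ Helmert 7p (PV): X=4896408.6481, Y=-3179953.4455, Z=-2560449.9544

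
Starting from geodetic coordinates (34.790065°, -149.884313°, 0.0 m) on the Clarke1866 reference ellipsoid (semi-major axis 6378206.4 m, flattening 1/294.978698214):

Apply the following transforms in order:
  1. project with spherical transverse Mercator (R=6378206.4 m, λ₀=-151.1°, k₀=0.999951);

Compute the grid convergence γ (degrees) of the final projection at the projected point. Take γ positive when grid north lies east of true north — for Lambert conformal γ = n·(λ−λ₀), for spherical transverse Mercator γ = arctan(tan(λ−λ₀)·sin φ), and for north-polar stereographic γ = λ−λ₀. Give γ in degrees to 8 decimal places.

0.69370617

start: φ=34.790065°, λ=-149.884313°, h=0.000 m
→ into tm (λ₀=-151.1°): φ=34.79006500°, λ−λ₀=1.21568700°
convergence γ = 0.69370617°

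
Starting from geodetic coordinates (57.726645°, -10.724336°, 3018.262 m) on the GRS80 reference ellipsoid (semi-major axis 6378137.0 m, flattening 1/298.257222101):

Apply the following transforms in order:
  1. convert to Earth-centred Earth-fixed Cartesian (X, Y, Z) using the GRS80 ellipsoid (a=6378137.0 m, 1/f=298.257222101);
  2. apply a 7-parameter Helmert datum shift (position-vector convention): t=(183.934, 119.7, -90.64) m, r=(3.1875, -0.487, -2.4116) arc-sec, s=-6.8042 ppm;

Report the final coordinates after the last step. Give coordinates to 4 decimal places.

start: φ=57.726645°, λ=-10.724336°, h=3018.262 m
→ ECEF (a=6378137.000, f=1/298.257222101): X=3355800.4120, Y=-635561.4321, Z=5372094.7864
→ Helmert 7p (PV): X=3355941.3980, Y=-635559.6594, Z=5371965.6952

X=3355941.3980 m, Y=-635559.6594 m, Z=5371965.6952 m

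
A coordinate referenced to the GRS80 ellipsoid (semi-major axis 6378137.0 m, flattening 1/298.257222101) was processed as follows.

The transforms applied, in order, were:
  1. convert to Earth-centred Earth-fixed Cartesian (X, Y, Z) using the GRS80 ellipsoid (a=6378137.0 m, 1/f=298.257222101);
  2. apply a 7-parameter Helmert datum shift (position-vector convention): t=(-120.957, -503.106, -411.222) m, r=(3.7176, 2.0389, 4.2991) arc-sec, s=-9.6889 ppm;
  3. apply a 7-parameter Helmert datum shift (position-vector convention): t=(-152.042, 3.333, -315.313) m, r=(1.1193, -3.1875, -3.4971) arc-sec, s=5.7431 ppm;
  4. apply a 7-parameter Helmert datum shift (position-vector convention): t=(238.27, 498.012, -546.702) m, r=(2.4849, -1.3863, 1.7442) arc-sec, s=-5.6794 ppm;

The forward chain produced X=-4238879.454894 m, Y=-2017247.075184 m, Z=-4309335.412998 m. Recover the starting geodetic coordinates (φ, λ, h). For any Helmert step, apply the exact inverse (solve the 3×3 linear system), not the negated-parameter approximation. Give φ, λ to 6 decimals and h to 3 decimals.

start: X=-4238879.4549, Y=-2017247.0752, Z=-4309335.4130 m
→ Helmert⁻¹: X=-4239187.8223, Y=-2017772.6080, Z=-4308760.3826
→ Helmert⁻¹: X=-4239043.8023, Y=-2017859.6026, Z=-4308343.8682
→ Helmert⁻¹: X=-4238963.3796, Y=-2017365.3362, Z=-4307979.9275
→ geod (Bowring, a=6378137.000): φ=-42.73303900°, λ=-154.54975300°, h=3263.8160 m

φ=-42.733039°, λ=-154.549753°, h=3263.816 m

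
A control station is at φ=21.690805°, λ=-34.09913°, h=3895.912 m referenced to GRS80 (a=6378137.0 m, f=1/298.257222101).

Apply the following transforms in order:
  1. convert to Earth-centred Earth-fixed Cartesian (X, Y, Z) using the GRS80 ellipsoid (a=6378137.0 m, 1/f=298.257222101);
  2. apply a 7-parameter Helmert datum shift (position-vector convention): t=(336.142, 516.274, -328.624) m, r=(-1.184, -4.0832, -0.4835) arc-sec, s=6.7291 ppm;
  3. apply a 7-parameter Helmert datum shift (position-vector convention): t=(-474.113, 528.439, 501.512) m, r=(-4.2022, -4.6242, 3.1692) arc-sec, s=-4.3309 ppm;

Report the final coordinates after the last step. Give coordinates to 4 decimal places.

start: φ=21.690805°, λ=-34.099130°, h=3895.912 m
→ ECEF (a=6378137.000, f=1/298.257222101): X=4912804.0693, Y=-3326109.6230, Z=2344074.7373
→ Helmert 7p (PV): X=4913119.0699, Y=-3325613.7913, Z=2343878.2335
→ Helmert 7p (PV): X=4912622.2290, Y=-3324947.7098, Z=2344547.4919

X=4912622.2290 m, Y=-3324947.7098 m, Z=2344547.4919 m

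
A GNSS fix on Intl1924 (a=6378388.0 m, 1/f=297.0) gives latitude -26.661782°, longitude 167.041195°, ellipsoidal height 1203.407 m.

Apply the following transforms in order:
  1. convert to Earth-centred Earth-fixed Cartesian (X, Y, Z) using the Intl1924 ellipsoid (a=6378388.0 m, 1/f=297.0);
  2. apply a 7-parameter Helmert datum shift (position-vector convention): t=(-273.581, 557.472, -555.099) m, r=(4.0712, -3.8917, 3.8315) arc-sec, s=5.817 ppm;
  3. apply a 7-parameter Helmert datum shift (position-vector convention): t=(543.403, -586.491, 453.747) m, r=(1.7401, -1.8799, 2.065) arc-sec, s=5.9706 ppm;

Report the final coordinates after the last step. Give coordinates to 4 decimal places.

start: φ=-26.661782°, λ=167.041195°, h=1203.407 m
→ ECEF (a=6378388.000, f=1/297.0): X=-5559816.5733, Y=1279374.9856, Z=-2845354.2588
→ Helmert 7p (PV): X=-5560092.5761, Y=1279892.7831, Z=-2846005.5575
→ Helmert 7p (PV): X=-5559569.2451, Y=1279282.2789, Z=-2845608.6804

X=-5559569.2451 m, Y=1279282.2789 m, Z=-2845608.6804 m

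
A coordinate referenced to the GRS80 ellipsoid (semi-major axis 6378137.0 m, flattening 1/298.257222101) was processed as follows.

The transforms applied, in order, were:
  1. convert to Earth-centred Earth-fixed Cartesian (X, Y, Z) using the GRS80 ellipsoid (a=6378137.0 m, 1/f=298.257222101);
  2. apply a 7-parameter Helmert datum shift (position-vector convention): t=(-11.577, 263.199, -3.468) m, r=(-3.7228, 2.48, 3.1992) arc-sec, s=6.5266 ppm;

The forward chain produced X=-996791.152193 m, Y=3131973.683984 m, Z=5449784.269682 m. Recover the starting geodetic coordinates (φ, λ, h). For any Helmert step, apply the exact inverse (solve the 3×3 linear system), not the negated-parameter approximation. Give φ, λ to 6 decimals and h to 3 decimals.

φ=59.078420°, λ=107.656264°, h=1592.815 m

start: X=-996791.1522, Y=3131973.6840, Z=5449784.2697 m
→ Helmert⁻¹: X=-996790.0229, Y=3131607.1446, Z=5449796.7058
→ geod (Bowring, a=6378137.000): φ=59.07842000°, λ=107.65626400°, h=1592.8150 m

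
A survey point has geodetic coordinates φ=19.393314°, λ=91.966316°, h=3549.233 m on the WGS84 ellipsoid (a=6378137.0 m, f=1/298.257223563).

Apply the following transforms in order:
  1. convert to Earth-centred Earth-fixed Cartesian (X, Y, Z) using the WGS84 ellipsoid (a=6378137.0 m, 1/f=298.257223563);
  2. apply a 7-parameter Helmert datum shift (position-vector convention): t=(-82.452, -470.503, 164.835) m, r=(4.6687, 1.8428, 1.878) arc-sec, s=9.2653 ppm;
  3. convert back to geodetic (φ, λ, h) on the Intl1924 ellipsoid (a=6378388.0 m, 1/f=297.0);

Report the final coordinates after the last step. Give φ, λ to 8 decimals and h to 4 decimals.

φ=19.39795423°, λ=91.96761209°, h=2981.5687 m

start: φ=19.393314°, λ=91.966316°, h=3549.233 m
→ ECEF (a=6378137.000, f=1/298.257223563): X=-206620.3969, Y=6018274.1027, Z=2105644.6914
→ Helmert 7p (PV): X=-206740.7467, Y=6017809.8189, Z=2105967.1037
→ geod (Bowring, a=6378388.000): φ=19.39795423°, λ=91.96761209°, h=2981.5687 m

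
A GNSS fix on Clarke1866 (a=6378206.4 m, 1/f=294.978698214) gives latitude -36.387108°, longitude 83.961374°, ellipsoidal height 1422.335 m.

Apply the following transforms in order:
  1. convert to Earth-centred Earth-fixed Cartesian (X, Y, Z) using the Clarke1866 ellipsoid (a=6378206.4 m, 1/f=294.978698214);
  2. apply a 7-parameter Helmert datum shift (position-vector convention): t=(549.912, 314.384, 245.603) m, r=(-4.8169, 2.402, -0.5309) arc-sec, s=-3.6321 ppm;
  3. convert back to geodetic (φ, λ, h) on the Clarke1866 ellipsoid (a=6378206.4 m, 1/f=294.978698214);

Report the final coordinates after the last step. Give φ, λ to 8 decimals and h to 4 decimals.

φ=-36.38475051°, λ=83.95588433°, h=1552.2735 m

start: φ=-36.387108°, λ=83.961374°, h=1422.335 m
→ ECEF (a=6378206.400, f=1/294.978698214): X=540922.4048, Y=5113370.4749, Z=-3763509.6838
→ Helmert 7p (PV): X=541439.6865, Y=5113577.0055, Z=-3763376.1225
→ geod (Bowring, a=6378206.400): φ=-36.38475051°, λ=83.95588433°, h=1552.2735 m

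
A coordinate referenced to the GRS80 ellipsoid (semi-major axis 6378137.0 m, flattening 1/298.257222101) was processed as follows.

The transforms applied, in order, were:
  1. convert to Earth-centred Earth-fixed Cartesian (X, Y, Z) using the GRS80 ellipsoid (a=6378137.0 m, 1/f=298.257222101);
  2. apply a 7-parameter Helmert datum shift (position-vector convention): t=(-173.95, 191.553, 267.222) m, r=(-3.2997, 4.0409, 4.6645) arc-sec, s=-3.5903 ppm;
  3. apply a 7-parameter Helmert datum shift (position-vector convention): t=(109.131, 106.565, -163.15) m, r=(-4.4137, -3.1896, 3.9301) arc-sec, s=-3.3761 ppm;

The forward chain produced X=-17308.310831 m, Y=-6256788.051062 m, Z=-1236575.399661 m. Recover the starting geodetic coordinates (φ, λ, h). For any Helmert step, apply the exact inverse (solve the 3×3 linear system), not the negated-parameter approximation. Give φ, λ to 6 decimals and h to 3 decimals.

start: X=-17308.3108, Y=-6256788.0511, Z=-1236575.3997 m
→ Helmert⁻¹: X=-17555.8388, Y=-6256888.9456, Z=-1236550.0387
→ Helmert⁻¹: X=-17499.2174, Y=-6257082.7802, Z=-1236922.1412
→ geod (Bowring, a=6378137.000): φ=-11.25564800°, λ=-90.16023900°, h=865.8520 m

φ=-11.255648°, λ=-90.160239°, h=865.852 m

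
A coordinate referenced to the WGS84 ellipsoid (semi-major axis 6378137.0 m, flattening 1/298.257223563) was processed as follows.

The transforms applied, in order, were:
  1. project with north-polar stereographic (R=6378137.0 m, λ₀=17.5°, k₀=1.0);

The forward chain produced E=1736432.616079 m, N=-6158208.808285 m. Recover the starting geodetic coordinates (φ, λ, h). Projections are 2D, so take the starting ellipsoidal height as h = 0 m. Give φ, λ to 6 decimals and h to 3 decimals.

start: E=1736432.6161, N=-6158208.8083 m
→ stereo⁻¹: φ=36.72481200°, λ=33.24688100°

φ=36.724812°, λ=33.246881°, h=0.000 m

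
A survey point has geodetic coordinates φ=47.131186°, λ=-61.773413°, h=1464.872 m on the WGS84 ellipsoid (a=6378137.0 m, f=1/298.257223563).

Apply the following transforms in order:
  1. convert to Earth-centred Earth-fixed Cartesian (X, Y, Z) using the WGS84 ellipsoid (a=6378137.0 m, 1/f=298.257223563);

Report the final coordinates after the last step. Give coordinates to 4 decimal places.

start: φ=47.131186°, λ=-61.773413°, h=1464.872 m
→ ECEF (a=6378137.000, f=1/298.257223563): X=2056431.7906, Y=-3830959.4696, Z=4652772.6115

X=2056431.7906 m, Y=-3830959.4696 m, Z=4652772.6115 m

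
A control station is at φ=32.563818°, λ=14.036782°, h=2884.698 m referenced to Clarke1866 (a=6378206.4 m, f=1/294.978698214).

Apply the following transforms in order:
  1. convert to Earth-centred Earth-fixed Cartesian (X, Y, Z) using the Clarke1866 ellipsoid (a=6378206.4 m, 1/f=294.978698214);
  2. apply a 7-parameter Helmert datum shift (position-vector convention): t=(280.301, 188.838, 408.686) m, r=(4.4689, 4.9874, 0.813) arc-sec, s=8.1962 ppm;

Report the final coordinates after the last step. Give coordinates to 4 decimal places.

X=5222872.5574 m, Y=1305816.3052 m, Z=3414999.9049 m

start: φ=32.563818°, λ=14.036782°, h=2884.698 m
→ ECEF (a=6378206.400, f=1/294.978698214): X=5222472.0326, Y=1305670.1630, Z=3414661.2213
→ Helmert 7p (PV): X=5222872.5574, Y=1305816.3052, Z=3414999.9049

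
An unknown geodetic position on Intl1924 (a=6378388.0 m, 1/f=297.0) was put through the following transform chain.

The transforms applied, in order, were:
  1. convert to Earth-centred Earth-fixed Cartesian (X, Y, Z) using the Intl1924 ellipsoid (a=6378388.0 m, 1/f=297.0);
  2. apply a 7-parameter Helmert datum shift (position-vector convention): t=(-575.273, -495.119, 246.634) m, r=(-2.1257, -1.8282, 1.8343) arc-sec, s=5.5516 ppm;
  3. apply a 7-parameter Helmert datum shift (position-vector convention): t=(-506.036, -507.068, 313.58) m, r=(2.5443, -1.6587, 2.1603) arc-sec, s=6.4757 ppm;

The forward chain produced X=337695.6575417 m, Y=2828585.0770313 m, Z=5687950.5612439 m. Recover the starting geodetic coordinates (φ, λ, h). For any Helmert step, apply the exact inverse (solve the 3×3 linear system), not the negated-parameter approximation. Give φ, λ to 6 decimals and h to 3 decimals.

φ=63.540051°, λ=83.169666°, h=145.096 m

start: X=337695.6575, Y=2828585.0770, Z=5687950.5612 m
→ Helmert⁻¹: X=338274.8714, Y=2829140.4386, Z=5687562.5320
→ Helmert⁻¹: X=338923.8350, Y=2829558.2231, Z=5687310.4810
→ geod (Bowring, a=6378388.000): φ=63.54005100°, λ=83.16966600°, h=145.0960 m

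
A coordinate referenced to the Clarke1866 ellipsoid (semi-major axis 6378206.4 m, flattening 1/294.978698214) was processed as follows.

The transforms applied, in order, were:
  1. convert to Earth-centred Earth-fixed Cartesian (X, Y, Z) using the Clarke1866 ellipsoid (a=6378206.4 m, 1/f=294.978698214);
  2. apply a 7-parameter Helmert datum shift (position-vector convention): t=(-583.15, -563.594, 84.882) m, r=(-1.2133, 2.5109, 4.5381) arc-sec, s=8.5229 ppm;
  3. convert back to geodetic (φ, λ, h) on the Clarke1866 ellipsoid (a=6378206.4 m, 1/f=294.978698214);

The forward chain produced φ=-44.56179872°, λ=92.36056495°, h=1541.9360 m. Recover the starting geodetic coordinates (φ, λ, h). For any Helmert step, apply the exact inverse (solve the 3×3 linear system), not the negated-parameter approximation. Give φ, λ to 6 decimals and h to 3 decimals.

start: φ=-44.561799°, λ=92.360565°, h=1541.936 m
→ ECEF (a=6378206.400, f=1/294.978698214): X=-187533.9607, Y=4549260.2413, Z=-4453662.7560
→ Helmert⁻¹: X=-186794.8999, Y=4549815.3653, Z=-4453685.1902
→ geod (Bowring, a=6378206.400): φ=-44.55863300°, λ=92.35098600°, h=1931.2310 m

φ=-44.558633°, λ=92.350986°, h=1931.231 m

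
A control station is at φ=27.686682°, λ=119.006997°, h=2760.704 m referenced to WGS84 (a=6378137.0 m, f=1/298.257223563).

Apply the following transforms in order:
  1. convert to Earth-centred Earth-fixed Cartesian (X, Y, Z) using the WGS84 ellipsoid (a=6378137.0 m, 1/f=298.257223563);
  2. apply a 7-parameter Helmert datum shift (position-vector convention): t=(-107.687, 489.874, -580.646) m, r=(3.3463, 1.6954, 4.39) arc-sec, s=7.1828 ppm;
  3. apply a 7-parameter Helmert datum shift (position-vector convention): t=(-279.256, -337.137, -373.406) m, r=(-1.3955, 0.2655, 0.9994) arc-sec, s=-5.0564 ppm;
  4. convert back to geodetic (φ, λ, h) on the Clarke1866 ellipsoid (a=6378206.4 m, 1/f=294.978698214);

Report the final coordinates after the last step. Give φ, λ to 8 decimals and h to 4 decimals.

φ=27.68021798°, λ=119.01106113°, h=2597.5117 m

start: φ=27.686682°, λ=119.006997°, h=2760.704 m
→ ECEF (a=6378137.000, f=1/298.257223563): X=-2741902.2725, Y=4945098.3345, Z=2947086.8150
→ Helmert 7p (PV): X=-2742110.6790, Y=4945517.5591, Z=2946630.1011
→ Helmert 7p (PV): X=-2742396.2390, Y=4945162.0650, Z=2946211.8663
→ geod (Bowring, a=6378206.400): φ=27.68021798°, λ=119.01106113°, h=2597.5117 m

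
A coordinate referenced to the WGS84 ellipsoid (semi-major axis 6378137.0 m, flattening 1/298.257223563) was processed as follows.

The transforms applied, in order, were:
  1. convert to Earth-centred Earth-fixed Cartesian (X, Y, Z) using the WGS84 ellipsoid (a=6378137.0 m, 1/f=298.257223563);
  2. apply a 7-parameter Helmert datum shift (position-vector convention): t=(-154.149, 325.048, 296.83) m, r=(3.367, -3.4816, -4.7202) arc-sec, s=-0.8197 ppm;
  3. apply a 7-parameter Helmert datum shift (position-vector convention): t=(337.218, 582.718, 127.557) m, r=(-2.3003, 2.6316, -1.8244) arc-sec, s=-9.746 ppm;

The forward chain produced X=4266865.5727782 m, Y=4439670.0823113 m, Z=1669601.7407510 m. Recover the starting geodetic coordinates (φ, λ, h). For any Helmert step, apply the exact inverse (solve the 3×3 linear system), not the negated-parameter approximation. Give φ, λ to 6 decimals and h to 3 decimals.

φ=15.265763°, λ=46.134241°, h=2534.796 m

start: X=4266865.5728, Y=4439670.0823, Z=1669601.7408 m
→ Helmert⁻¹: X=4266509.3715, Y=4439149.7455, Z=1669594.3944
→ Helmert⁻¹: X=4266593.6102, Y=4438953.2202, Z=1669154.4557
→ geod (Bowring, a=6378137.000): φ=15.26576300°, λ=46.13424100°, h=2534.7960 m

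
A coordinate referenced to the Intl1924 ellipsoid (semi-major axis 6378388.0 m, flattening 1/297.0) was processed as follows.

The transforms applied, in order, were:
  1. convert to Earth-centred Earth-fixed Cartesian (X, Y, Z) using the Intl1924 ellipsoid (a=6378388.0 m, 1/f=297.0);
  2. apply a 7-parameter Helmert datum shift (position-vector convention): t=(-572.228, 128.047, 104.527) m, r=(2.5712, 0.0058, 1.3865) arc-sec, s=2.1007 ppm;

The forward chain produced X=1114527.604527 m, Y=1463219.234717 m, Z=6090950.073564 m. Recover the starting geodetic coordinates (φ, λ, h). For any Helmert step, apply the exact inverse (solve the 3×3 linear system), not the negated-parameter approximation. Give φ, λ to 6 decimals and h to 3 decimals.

φ=73.300410°, λ=52.688094°, h=3872.214 m

start: X=1114527.6045, Y=1463219.2347, Z=6090950.0736 m
→ Helmert⁻¹: X=1115107.1540, Y=1463156.5437, Z=6090814.5439
→ geod (Bowring, a=6378388.000): φ=73.30041000°, λ=52.68809400°, h=3872.2140 m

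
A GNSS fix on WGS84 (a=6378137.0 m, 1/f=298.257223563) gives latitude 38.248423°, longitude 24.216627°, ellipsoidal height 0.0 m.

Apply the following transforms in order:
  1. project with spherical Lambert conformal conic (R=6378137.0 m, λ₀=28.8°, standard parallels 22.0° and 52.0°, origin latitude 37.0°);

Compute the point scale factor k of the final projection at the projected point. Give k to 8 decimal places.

start: φ=38.248423°, λ=24.216627°, h=0.000 m
→ into lcc (λ₀=28.8°): φ=38.24842300°, λ−λ₀=-4.58337300°
scale k = 0.96585020

0.96585020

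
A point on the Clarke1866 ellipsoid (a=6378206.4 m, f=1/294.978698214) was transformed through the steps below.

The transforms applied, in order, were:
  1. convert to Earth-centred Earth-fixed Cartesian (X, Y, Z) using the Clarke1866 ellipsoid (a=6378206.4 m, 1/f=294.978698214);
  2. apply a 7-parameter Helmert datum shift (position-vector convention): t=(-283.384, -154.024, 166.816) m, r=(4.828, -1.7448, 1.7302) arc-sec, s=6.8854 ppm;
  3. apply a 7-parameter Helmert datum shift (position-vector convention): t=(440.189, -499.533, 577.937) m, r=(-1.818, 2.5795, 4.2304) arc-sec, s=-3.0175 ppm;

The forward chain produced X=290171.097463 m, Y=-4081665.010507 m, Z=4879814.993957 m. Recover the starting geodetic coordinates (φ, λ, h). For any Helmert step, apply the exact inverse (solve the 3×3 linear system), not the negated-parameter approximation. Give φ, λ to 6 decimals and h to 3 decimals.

start: X=290171.0975, Y=-4081665.0105, Z=4879814.9940 m
→ Helmert⁻¹: X=289587.0602, Y=-4081226.7368, Z=4879219.4300
→ Helmert⁻¹: X=289875.4890, Y=-4080932.8403, Z=4879112.0896
→ geod (Bowring, a=6378206.400): φ=50.21103400°, λ=-85.93700900°, h=1915.6520 m

φ=50.211034°, λ=-85.937009°, h=1915.652 m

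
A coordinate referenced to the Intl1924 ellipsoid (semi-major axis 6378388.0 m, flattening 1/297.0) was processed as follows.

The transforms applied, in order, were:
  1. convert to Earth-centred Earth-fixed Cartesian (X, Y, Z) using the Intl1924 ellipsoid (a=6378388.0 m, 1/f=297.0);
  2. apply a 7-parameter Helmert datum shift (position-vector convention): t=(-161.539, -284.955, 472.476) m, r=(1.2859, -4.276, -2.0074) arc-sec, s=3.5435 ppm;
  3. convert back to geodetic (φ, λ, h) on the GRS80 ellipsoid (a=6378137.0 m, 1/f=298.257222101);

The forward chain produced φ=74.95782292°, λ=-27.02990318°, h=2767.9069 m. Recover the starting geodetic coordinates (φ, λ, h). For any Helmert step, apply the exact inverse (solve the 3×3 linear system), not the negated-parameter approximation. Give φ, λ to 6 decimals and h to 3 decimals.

start: φ=74.957823°, λ=-27.029903°, h=2767.907 m
→ ECEF (a=6378137.000, f=1/298.257222101): X=1479771.3267, Y=-754954.2182, Z=6140218.6234
→ Helmert⁻¹: X=1480062.2454, Y=-754613.9086, Z=6139698.4131
→ geod (Bowring, a=6378388.000): φ=74.95612100°, λ=-27.01488900°, h=2126.8510 m

φ=74.956121°, λ=-27.014889°, h=2126.851 m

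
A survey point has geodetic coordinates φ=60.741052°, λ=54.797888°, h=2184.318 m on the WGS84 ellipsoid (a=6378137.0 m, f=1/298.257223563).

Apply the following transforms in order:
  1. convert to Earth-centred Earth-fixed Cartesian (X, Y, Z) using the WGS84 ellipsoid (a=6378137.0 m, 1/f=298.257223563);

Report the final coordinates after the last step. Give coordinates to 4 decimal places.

X=1802253.3939 m, Y=2554657.1238 m, Z=5543202.6776 m

start: φ=60.741052°, λ=54.797888°, h=2184.318 m
→ ECEF (a=6378137.000, f=1/298.257223563): X=1802253.3939, Y=2554657.1238, Z=5543202.6776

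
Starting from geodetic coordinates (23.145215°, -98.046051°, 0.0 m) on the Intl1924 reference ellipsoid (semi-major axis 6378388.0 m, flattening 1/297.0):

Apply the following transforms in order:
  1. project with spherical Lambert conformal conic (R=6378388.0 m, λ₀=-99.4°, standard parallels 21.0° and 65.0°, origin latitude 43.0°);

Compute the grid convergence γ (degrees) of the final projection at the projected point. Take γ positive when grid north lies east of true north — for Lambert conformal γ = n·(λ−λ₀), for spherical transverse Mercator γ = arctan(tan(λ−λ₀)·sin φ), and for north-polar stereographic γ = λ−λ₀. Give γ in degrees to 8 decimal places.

0.94842043

start: φ=23.145215°, λ=-98.046051°, h=0.000 m
→ into lcc (λ₀=-99.4°): φ=23.14521500°, λ−λ₀=1.35394900°
convergence γ = 0.94842043°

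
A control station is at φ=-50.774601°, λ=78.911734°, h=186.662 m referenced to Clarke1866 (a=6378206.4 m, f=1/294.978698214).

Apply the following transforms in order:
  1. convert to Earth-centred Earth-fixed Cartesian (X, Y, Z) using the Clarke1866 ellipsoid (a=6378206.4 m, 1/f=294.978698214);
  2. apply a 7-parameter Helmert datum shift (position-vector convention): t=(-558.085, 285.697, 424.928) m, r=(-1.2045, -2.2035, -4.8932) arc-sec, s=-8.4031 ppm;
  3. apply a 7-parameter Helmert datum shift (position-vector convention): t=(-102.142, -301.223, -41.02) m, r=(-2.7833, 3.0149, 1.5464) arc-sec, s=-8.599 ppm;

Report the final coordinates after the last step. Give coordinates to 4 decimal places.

X=776682.8073 m, Y=3966097.2425 m, Z=-4917278.8985 m

start: φ=-50.774601°, λ=78.911734°, h=186.662 m
→ ECEF (a=6378206.400, f=1/294.978698214): X=777311.2309, Y=3966287.8893, Z=-4917666.6777
→ Helmert 7p (PV): X=776893.2395, Y=3966493.1004, Z=-4917215.2835
→ Helmert 7p (PV): X=776682.8073, Y=3966097.2425, Z=-4917278.8985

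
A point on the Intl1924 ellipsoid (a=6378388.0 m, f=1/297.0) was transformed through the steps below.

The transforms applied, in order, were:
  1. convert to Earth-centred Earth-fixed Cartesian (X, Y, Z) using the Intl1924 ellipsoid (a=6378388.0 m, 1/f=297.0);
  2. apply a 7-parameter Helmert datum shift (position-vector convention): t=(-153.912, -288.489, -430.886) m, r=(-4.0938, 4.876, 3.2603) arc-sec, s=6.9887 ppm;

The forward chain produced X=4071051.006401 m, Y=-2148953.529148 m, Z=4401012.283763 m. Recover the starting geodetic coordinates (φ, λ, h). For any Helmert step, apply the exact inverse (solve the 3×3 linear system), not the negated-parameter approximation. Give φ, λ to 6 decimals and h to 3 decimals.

φ=43.908804°, λ=-27.826277°, h=852.345 m

start: X=4071051.0064, Y=-2148953.5291, Z=4401012.2838 m
→ Helmert⁻¹: X=4071038.4529, Y=-2148801.7295, Z=4401465.9991
→ geod (Bowring, a=6378388.000): φ=43.90880400°, λ=-27.82627700°, h=852.3450 m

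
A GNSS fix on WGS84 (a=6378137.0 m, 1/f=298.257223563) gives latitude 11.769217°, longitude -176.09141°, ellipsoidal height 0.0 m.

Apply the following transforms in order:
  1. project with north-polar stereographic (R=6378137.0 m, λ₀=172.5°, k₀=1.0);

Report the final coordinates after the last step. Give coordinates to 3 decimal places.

E=2051712.059 m, N=-10167490.422 m

start: φ=11.769217°, λ=-176.091410°, h=0.000 m
→ stereo (R=6378137.0, λ₀=172.5°): E=2051712.0586, N=-10167490.4218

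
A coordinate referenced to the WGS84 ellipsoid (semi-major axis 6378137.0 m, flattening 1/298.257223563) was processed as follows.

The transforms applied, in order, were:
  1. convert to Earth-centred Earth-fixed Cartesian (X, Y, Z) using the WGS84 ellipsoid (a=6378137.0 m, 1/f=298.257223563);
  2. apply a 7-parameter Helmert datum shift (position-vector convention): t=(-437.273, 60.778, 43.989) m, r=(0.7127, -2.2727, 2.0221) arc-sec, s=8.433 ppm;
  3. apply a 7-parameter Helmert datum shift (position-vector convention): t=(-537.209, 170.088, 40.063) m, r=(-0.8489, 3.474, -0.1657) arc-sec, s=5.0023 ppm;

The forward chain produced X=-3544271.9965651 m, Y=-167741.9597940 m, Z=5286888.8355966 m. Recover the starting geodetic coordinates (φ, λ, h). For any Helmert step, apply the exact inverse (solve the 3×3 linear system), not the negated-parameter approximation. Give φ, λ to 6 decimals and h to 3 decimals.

start: X=-3544271.9966, Y=-167741.9598, Z=5286888.8356 m
→ Helmert⁻¹: X=-3543805.9678, Y=-167935.8128, Z=5286761.9489
→ Helmert⁻¹: X=-3543282.2093, Y=-167942.1708, Z=5286712.9988
→ geod (Bowring, a=6378137.000): φ=56.31706400°, λ=-177.28636300°, h=3137.0930 m

φ=56.317064°, λ=-177.286363°, h=3137.093 m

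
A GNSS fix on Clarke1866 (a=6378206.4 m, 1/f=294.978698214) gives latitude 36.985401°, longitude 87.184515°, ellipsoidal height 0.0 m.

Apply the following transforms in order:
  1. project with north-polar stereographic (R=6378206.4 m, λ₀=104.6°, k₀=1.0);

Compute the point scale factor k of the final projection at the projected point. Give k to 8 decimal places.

1.24874227

start: φ=36.985401°, λ=87.184515°, h=0.000 m
→ into stereo (λ₀=104.6°): φ=36.98540100°, λ−λ₀=-17.41548500°
scale k = 1.24874227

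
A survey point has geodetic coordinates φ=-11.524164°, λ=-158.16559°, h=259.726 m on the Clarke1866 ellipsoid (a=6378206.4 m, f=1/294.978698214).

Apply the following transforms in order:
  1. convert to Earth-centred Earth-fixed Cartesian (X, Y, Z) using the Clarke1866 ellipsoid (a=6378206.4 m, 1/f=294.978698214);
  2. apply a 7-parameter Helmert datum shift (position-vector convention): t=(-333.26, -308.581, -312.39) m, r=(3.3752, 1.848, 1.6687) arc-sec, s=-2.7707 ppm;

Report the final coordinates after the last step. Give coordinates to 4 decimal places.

start: φ=-11.524164°, λ=-158.165590°, h=259.726 m
→ ECEF (a=6378206.400, f=1/294.978698214): X=-5802313.5038, Y=-2324802.9511, Z=-1265843.6202
→ Helmert 7p (PV): X=-5802623.2207, Y=-2325131.3184, Z=-1266138.5597

X=-5802623.2207 m, Y=-2325131.3184 m, Z=-1266138.5597 m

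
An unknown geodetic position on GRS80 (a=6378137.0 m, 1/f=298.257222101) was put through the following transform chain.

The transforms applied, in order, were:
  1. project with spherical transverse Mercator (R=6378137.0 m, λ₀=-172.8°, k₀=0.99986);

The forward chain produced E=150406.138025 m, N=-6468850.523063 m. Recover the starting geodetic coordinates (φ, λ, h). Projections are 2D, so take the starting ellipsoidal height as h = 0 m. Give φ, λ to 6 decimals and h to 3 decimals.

start: E=150406.1380, N=-6468850.5231 m
→ tm⁻¹: φ=-58.09320500°, λ=-170.24293500°

φ=-58.093205°, λ=-170.242935°, h=0.000 m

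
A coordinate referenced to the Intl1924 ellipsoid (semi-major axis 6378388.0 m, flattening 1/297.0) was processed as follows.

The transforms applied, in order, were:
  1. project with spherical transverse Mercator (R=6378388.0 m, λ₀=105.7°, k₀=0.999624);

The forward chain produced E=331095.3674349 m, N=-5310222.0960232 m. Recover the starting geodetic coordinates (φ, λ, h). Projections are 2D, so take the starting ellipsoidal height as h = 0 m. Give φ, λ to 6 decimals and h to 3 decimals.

φ=-47.633813°, λ=110.115645°, h=0.000 m

start: E=331095.3674, N=-5310222.0960 m
→ tm⁻¹: φ=-47.63381300°, λ=110.11564500°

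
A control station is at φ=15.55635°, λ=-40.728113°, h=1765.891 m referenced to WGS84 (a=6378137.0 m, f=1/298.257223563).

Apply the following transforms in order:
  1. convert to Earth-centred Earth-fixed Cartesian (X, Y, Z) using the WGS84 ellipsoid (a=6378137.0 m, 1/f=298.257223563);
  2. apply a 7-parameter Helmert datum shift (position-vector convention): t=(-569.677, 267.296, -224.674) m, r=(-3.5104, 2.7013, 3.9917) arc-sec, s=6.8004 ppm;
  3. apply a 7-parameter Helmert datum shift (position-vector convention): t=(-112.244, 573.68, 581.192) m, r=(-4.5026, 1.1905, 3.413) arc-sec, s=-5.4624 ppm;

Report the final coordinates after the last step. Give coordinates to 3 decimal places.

start: φ=15.556350°, λ=-40.728113°, h=1765.891 m
→ ECEF (a=6378137.000, f=1/298.257223563): X=4658791.1530, Y=-4011171.3341, Z=1699958.7191
→ Helmert 7p (PV): X=4658353.0468, Y=-4010812.2251, Z=1699752.8585
→ Helmert 7p (PV): X=4658291.5328, Y=-4010102.4524, Z=1700385.4317

X=4658291.533 m, Y=-4010102.452 m, Z=1700385.432 m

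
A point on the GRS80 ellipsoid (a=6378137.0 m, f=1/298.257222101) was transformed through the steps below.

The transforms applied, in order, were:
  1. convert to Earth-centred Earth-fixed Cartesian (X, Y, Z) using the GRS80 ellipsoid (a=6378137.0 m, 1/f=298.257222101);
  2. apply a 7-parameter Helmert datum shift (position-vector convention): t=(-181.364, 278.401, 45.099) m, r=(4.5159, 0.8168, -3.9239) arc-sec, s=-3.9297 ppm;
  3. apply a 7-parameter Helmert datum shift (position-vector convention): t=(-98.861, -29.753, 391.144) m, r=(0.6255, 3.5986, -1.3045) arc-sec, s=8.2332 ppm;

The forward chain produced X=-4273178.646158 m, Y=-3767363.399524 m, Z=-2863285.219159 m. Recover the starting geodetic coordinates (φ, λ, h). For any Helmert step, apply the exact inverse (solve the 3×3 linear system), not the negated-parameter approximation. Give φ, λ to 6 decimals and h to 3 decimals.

start: X=-4273178.6462, Y=-3767363.3995, Z=-2863285.2192 m
→ Helmert⁻¹: X=-4272970.8164, Y=-3767338.3378, Z=-2863715.9101
→ Helmert⁻¹: X=-4272723.2264, Y=-3767775.5242, Z=-2863706.6921
→ geod (Bowring, a=6378137.000): φ=-26.84320600°, λ=-138.59348700°, h=2173.5420 m

φ=-26.843206°, λ=-138.593487°, h=2173.542 m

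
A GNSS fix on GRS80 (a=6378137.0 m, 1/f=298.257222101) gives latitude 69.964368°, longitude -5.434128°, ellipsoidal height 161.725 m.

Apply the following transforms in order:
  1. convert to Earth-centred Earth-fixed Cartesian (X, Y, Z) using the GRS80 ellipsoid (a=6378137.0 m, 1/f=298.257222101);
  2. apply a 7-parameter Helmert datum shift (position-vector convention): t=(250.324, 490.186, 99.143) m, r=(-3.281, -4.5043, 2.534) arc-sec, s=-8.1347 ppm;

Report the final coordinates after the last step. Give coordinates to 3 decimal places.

start: φ=69.964368°, λ=-5.434128°, h=161.725 m
→ ECEF (a=6378137.000, f=1/298.257222101): X=2181867.9052, Y=-207558.5486, Z=5969831.1947
→ Helmert 7p (PV): X=2181972.6654, Y=-206944.9100, Z=5969932.7225

X=2181972.665 m, Y=-206944.910 m, Z=5969932.723 m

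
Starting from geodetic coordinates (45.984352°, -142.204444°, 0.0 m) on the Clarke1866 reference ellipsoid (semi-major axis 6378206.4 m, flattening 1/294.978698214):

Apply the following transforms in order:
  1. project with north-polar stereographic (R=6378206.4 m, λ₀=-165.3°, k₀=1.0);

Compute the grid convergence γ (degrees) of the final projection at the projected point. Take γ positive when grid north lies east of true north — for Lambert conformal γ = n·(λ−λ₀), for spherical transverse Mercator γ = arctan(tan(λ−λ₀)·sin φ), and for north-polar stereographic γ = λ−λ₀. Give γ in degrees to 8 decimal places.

start: φ=45.984352°, λ=-142.204444°, h=0.000 m
→ into stereo (λ₀=-165.3°): φ=45.98435200°, λ−λ₀=23.09555600°
convergence γ = 23.09555600°

23.09555600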